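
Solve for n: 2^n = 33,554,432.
33,554,432 = 1,024 × 1,024 × 32 = 2^10 × 2^10 × 2^5 = 2^25, so n = 25.
Final answer: 25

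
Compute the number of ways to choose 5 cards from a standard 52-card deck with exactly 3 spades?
13 spades and 39 non-spades: C(13,3) × C(39,2) = 286 × 741 = 211,926.

Answer: 211,926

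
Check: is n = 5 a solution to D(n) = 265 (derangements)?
No
D(5) = (5-1)·[D(4) + D(3)] = 4·[9 + 2] = 44, which does not equal 265.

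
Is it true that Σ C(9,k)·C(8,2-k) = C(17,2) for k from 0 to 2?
True

Explanation: Vandermonde's identity gives C(17,2) = 136; RHS C(17,2) = 136.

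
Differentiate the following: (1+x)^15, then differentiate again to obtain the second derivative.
210(1+x)^13

Solution: First derivative: 15(1+x)^{14}. Second derivative: 15·14·(1+x)^{13} = 210(1+x)^{13}.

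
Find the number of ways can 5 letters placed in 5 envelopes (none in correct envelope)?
44

Using D(n) = (n-1)[D(n-1) + D(n-2)]:
D(5) = (5-1) × [D(4) + D(3)]
      = 4 × [9 + 2]
      = 4 × 11
      = 44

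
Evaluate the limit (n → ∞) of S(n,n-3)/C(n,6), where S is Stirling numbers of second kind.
The leading term of S(n,n-3) as a polynomial in n is (5)!!·C(n,6), so the ratio → (5)!! = 15.
Final answer: 15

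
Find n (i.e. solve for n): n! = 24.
4
n! is strictly increasing. 2! = 2, 3! = 6, 4! = 24 ✓. So n = 4.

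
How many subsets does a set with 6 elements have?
Each element can be included or excluded: 2^6 = 64.
Final answer: 64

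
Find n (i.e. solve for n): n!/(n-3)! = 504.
9
n!/(n-3)! = n×(n-1)×(n-2), a product of 3 consecutive integers ≈ (n−1)^3. 504^(1/3) + 1 ≈ 9.0; check n = 9: 9×8×7 = 504 ✓. So n = 9.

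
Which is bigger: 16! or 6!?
16!

Solution: 16!=20,922,789,888,000, 6!=720. 16! > 6!.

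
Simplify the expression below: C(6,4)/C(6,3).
C(n,k+1)/C(n,k) = (n−k)/(k+1). Here (6−3)/(3+1) = 3/4 = 3/4.
Final answer: 3/4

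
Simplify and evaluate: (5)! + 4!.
144

Explanation: (5)! + 4! = (5)·4! + 4! = (5+1)·4! = 6·4! = 144.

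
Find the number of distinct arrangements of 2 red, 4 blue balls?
15

Multinomial: 6!/(2! × 4!) = 15.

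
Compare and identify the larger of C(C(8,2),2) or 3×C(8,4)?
C(C(8,2),2)
C(C(8,2),2)=378, 3×C(8,4)=210.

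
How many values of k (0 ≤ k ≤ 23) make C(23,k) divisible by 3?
Checking C(23,k) mod 3 for k = 0..23: divisible at k = 6, 7, 8, 15, 16, 17. That's 6 values.

Answer: 6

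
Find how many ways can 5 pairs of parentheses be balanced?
42

Reasoning: Using the Catalan number formula: C_n = C(2n, n) / (n+1)
C_5 = C(10, 5) / (5+1)
     = 252 / 6
     = 42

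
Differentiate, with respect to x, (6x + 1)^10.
Chain rule: 10(6x+1)^{9} × 6 = 60(6x+1)^{9}.

Answer: 60(6x + 1)^9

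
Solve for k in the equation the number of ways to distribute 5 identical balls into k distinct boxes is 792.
8

Stars and bars: the count is C(5+k−1, k−1), increasing in k. k=6: C(10,5) = 252, k=7: C(11,6) = 462, k=8: C(12,7) = 792 ✓. So k = 8.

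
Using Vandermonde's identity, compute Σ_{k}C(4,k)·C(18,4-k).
7,315

= C(4+18,4) = C(22,4) = 7,315.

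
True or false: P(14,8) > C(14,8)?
True

Solution: P(14,8) = 121,080,960 and C(14,8) = 3,003; P(n,r) = r! × C(n,r) so P > C whenever r ≥ 2.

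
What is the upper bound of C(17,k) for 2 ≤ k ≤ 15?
24,310

Explanation: C(17,k) is maximised at the centre of the row: C(17,8) = 24,310.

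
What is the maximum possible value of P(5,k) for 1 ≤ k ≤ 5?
120

Working:
P(5,k) increases in k, so maximum at k = 5: 5! = 120.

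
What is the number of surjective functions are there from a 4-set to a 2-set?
14
Onto functions = 2! × S(4,2)
First compute S(4,2) via recurrence:
Using the Stirling recurrence: S(n,k) = k·S(n-1,k) + S(n-1,k-1)
S(4,2) = 2·S(3,2) + S(3,1)
         = 2·3 + 1
         = 6 + 1
         = 7
Then: 2 × 7 = 14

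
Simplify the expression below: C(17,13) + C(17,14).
By Pascal's identity: C(18,14) = 3,060.
Final answer: 3,060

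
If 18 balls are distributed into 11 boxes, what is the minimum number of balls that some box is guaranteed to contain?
Pigeonhole: ⌈18/11⌉ = 2.

Answer: 2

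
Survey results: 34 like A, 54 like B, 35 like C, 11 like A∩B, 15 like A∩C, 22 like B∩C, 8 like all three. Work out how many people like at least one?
83

Explanation: |A∪B∪C| = 34+54+35-11-15-22+8 = 83.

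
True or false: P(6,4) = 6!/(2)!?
True

Explanation: Permutation formula P(n,k) = n!/(n-k)!: 6!/2! = 720/2 = 360 = P(6,4). The statement holds.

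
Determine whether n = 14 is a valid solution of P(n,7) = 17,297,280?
Yes

Solution: P(14,7) = 14·13·12·11·10·9·8 = 17,297,280, which equals 17,297,280.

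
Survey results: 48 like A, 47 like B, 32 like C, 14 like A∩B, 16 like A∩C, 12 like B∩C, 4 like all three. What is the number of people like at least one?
89
|A∪B∪C| = 48+47+32-14-16-12+4 = 89.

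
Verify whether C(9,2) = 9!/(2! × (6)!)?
False
The correct denominator is 2!×7!, giving C(9,2) = 36; the stated RHS is 9!/(2!×6!) = 252 ≠ 36, so the statement does not hold.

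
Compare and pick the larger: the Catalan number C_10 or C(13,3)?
C_10 = C(20,10)/(10+1) = 184,756/11 = 16,796; C(13,3) = 286.
Final answer: C_10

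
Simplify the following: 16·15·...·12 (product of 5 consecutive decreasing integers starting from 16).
524,160
This is P(16,5) = 16!/(11)! = 524,160.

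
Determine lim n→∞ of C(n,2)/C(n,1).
∞

Explanation: C(n,2)/C(n,1) = (n-1)/2 → ∞ as n → ∞.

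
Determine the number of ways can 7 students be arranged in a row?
Arrangements of 7 distinct objects: 7! = 5,040.
Final answer: 5,040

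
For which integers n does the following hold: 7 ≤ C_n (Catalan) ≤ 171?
C_3=5; C_4=14; C_5=42; C_6=132; C_7=429. So valid n = 4, 5, 6.

Answer: 4, 5, 6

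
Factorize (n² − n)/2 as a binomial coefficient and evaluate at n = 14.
C(n,2); C(14,2) = 91

Working:
(n² − n)/2 = n(n−1)/2 = C(n,2). At n = 14: C(14,2) = 91.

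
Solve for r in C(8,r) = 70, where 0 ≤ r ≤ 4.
4

C(8,r) is increasing for 0 ≤ r ≤ 4. Stepping up (C(8,r+1) = C(8,r)·(8−r)/(r+1)): C(8,1) = 8, C(8,2) = 28, C(8,3) = 56, C(8,4) = 70 ✓. So r = 4.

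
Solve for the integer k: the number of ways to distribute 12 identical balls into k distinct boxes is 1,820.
5

Reasoning: Stars and bars: the count is C(12+k−1, k−1), increasing in k. k=3: C(14,2) = 91, k=4: C(15,3) = 455, k=5: C(16,4) = 1,820 ✓. So k = 5.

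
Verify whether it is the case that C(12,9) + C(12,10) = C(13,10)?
True

Pascal's identity: LHS = 220 + 66 = 286; RHS = C(13,10) = 286. Both sides agree, so the statement holds.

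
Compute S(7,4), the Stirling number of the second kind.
Using the Stirling recurrence: S(n,k) = k·S(n-1,k) + S(n-1,k-1)
S(7,4) = 4·S(6,4) + S(6,3)
         = 4·65 + 90
         = 260 + 90
         = 350

Answer: 350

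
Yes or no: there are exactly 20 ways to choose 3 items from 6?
Yes

Reasoning: C(6,3) = 20.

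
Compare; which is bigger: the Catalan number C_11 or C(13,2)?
C_11

Reasoning: C_11 = C(22,11)/(11+1) = 705,432/12 = 58,786; C(13,2) = 78.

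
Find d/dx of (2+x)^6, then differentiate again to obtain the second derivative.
First derivative: 6(2+x)^{5}. Second derivative: 6·5·(2+x)^{4} = 30(2+x)^{4}.
Final answer: 30(2+x)^4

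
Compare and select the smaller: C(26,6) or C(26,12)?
C(26,6)

Solution: C(26,6)=230,230, C(26,12)=9,657,700.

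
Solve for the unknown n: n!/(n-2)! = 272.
17

Solution: n!/(n-2)! = n×(n-1), a product of 2 consecutive integers ≈ (n−0.5)^2. 272^(1/2) + 0.5 ≈ 17.0; check n = 17: 17×16 = 272 ✓. So n = 17.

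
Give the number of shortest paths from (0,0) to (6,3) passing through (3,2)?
40

Reasoning: To (3,2): C(5,3)=10. From there: C(4,3)=4. Total: 40.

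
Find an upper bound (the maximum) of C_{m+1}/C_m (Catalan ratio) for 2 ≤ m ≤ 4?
3

Explanation: C_{m+1}/C_m = 2(2m+1)/(m+2), which increases with m. Maximum at m = 4: 2·9/6 = 3.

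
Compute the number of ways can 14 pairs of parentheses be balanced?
2,674,440

Using the Catalan number formula: C_n = C(2n, n) / (n+1)
C_14 = C(28, 14) / (14+1)
     = 40116600 / 15
     = 2,674,440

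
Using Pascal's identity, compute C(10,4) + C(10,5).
C(10,4) + C(10,5) = C(11,5) = 462.
Final answer: 462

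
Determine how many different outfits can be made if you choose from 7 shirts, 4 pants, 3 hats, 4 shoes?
336

Solution: By the multiplication principle: 7 × 4 × 3 × 4 = 336.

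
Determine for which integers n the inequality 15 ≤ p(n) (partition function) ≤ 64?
7, 8, 9, 10, 11

Explanation: Tabulating p(n) via p(n) = p(n−1) + p(n−2) − p(n−5) − p(n−7) + …: p(6)=11; p(7)=15; p(8)=22; p(9)=30; p(10)=42; p(11)=56; p(12)=77. So valid n = 7, 8, 9, 10, 11.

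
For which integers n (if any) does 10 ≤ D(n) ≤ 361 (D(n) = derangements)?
5, 6
Using D(n) = (n−1)[D(n−1) + D(n−2)] with D(1)=0, D(2)=1: D(4)=9; D(5)=44; D(6)=265; D(7)=1,854. So valid n = 5, 6.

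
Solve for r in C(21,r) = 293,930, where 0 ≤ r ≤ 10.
9

Working:
C(21,r) is increasing for 0 ≤ r ≤ 10. Stepping up (C(21,r+1) = C(21,r)·(21−r)/(r+1)): C(21,1) = 21, C(21,2) = 210, C(21,3) = 1,330, C(21,4) = 5,985, C(21,5) = 20,349, C(21,6) = 54,264, C(21,7) = 116,280, C(21,8) = 203,490, C(21,9) = 293,930 ✓. So r = 9.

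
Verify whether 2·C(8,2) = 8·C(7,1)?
True

Explanation: Absorption identity k·C(n,k) = n·C(n-1,k-1). LHS = 2·28 = 56; RHS = 8·7 = 56.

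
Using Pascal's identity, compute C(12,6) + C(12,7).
1,716

Explanation: C(12,6) + C(12,7) = C(13,7) = 1,716.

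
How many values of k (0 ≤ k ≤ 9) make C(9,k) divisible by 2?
Checking C(9,k) mod 2 for k = 0..9: divisible at k = 2, 3, 4, 5, 6, 7. That's 6 values.
Final answer: 6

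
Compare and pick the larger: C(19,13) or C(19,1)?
C(19,13)

C(19,13)=27,132, C(19,1)=19.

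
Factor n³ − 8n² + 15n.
n(n − 3)(n − 5)

Working:
n³ − 8n² + 15n = n(n² − 8n + 15) = n(n − 3)(n − 5).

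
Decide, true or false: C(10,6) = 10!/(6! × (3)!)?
The correct denominator is 6!×4!, giving C(10,6) = 210; the stated RHS is 10!/(6!×3!) = 840 ≠ 210, so the statement does not hold.
Final answer: False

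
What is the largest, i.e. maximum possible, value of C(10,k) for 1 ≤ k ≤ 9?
252

C(10,k) is maximised at the centre of the row: C(10,5) = 252.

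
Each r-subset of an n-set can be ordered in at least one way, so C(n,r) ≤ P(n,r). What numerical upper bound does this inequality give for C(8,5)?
P(8,5) = 8·7·6·5·4 = 6,720, so C(8,5) ≤ 6,720. (The bound is loose by a factor of 5! = 120: C(8,5) = 6,720/120 = 56.)
Final answer: 6,720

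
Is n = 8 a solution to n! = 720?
No
8! = 8·7! = 8·5,040 = 40,320, which does not equal 720.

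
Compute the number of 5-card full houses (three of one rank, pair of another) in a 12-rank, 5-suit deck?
13,200

Solution: Triple rank: 12. Triple suits: C(5,3)=10. Pair rank: 11. Pair suits: C(5,2)=10. Total: 13,200.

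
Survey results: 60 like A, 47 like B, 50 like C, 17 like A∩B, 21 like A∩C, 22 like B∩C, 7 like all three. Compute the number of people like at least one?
104

|A∪B∪C| = 60+47+50-17-21-22+7 = 104.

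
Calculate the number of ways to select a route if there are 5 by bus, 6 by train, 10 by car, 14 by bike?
35

Working:
By the addition principle: 5 + 6 + 10 + 14 = 35.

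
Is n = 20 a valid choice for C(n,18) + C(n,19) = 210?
Yes

C(20,18) + C(20,19) = 190 + 20 = 210, which equals 210.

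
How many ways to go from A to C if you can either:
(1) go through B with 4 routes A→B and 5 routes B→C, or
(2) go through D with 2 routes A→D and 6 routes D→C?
32

Solution: Route via B: 4×5=20. Route via D: 2×6=12. Total: 32.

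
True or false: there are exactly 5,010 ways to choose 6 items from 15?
C(15,6) = 5,005 ≠ 5010.
Final answer: False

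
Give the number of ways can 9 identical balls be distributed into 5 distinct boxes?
715
C(9+5-1, 5-1) = C(13, 4) = 715.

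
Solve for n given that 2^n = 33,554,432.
25

Explanation: 33,554,432 = 1,024 × 1,024 × 32 = 2^10 × 2^10 × 2^5 = 2^25, so n = 25.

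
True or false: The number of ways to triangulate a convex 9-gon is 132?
False

Triangulations of a convex 9-gon are counted by the Catalan number C_7: C_7 = C(14,7)/(7+1) = 3,432/8 = 429.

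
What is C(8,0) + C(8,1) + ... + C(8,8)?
Sum of binomial coefficients = 2^8 = 256.
Final answer: 256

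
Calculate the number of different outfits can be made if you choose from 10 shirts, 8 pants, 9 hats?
By the multiplication principle: 10 × 8 × 9 = 720.
Final answer: 720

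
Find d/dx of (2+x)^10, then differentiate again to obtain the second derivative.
90(2+x)^8

Reasoning: First derivative: 10(2+x)^{9}. Second derivative: 10·9·(2+x)^{8} = 90(2+x)^{8}.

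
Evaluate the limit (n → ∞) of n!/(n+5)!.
0

n!/(n+5)! = 1/[(n+1)(n+2)···(n+5)] → 0 as n → ∞.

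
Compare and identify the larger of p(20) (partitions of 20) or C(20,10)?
C(20,10)

Solution: Pentagonal recurrence p(n) = p(n−1) + p(n−2) − p(n−5) − p(n−7) + …: p(20) = p(19) + p(18) − p(15) − p(13) + p(8) + p(5) = 490 + 385 − 176 − 101 + 22 + 7 = 627; C(20,10) = 184,756.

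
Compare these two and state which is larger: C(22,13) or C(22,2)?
C(22,13)

Explanation: C(22,13)=497,420, C(22,2)=231.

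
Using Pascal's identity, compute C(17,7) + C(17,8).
43,758

C(17,7) + C(17,8) = C(18,8) = 43,758.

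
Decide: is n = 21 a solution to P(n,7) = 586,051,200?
Yes

Reasoning: P(21,7) = 21·20·19·18·17·16·15 = 586,051,200, which equals 586,051,200.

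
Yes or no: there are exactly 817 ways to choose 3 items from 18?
No

Explanation: C(18,3) = 816 ≠ 817.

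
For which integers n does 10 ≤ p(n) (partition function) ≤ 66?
Tabulating p(n) via p(n) = p(n−1) + p(n−2) − p(n−5) − p(n−7) + …: p(5)=7; p(6)=11; p(7)=15; p(8)=22; p(9)=30; p(10)=42; p(11)=56; p(12)=77. So valid n = 6, 7, 8, 9, 10, 11.

Answer: 6, 7, 8, 9, 10, 11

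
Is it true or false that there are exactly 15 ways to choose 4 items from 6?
True

C(6,4) = 15.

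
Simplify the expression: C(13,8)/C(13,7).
3/4
C(n,k+1)/C(n,k) = (n−k)/(k+1). Here (13−7)/(7+1) = 6/8 = 3/4.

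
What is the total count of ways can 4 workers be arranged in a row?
24

Explanation: Arrangements of 4 distinct objects: 4! = 24.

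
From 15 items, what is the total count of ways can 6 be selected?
C(15,6) = 15! / (6! × (15-6)!)
         = 15! / (6! × 9!)
         = 5,005
Final answer: 5,005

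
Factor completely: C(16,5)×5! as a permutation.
P(16,5)

Reasoning: C(16,5)×5! = [16!/(5!(11)!)]×5! = 16!/(11)! = P(16,5) = 524,160.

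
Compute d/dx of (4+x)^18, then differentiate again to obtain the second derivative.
306(4+x)^16

Working:
First derivative: 18(4+x)^{17}. Second derivative: 18·17·(4+x)^{16} = 306(4+x)^{16}.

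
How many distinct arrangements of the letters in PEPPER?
60

Solution: Word has 6 letters (P=3, E=2, R=1). Arrangements: 6!/Π(k!) = 60.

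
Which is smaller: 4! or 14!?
4!=24, 14!=87,178,291,200. 14! > 4!.

Answer: 4!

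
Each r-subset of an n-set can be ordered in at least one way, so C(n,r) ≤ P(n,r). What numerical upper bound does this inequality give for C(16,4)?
P(16,4) = 16·15·14·13 = 43,680, so C(16,4) ≤ 43,680. (The bound is loose by a factor of 4! = 24: C(16,4) = 43,680/24 = 1,820.)

Answer: 43,680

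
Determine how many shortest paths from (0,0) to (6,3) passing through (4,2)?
To (4,2): C(6,4)=15. From there: C(3,2)=3. Total: 45.

Answer: 45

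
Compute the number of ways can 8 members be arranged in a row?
40,320

Reasoning: Arrangements of 8 distinct objects: 8! = 40,320.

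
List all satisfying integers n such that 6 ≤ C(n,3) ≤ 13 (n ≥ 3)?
C(4,3)=4; C(5,3)=10; C(6,3)=20. So valid n = 5.

Answer: 5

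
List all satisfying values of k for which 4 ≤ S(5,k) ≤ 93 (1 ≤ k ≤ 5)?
2, 3, 4

Solution: S(5,1)=1; S(5,2)=15; S(5,3)=25; S(5,4)=10; S(5,5)=1. So valid k = 2, 3, 4.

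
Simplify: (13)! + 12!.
6,706,022,400

Explanation: (13)! + 12! = (13)·12! + 12! = (13+1)·12! = 14·12! = 6,706,022,400.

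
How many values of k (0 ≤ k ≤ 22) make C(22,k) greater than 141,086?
9

Solution: Row 22 is unimodal and symmetric about k=22/2. C(22,6)=74,613 ≤ 141,086; C(22,7)=170,544 > 141,086; by symmetry C(22,k) > 141,086 for k = 7..15. That's 15 - 7 + 1 = 9 values.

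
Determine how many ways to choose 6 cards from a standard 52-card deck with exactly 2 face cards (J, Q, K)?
6,031,740

Reasoning: 12 face cards and 40 non-face cards: C(12,2) × C(40,4) = 66 × 91,390 = 6,031,740.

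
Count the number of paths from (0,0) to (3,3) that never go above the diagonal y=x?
5

Solution: Counted by the Catalan number C_3: C_3 = C(6,3)/(3+1) = 20/4 = 5.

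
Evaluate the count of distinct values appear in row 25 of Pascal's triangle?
13

Row 25 has entries C(25,0)..C(25,25); by symmetry C(25,k)=C(25,25-k), giving 13 distinct values.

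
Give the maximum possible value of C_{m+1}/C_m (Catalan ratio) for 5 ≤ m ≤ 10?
7/2

Explanation: C_{m+1}/C_m = 2(2m+1)/(m+2), which increases with m. Maximum at m = 10: 2·21/12 = 7/2.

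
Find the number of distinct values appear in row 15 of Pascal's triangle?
Row 15 has entries C(15,0)..C(15,15); by symmetry C(15,k)=C(15,15-k), giving 8 distinct values.

Answer: 8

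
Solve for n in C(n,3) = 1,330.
21

Working:
C(n,3) = n(n−1)(n−2)/3! is increasing in n, and n(n−1)(n−2) = 3!·1,330 = 7,980 ≈ (n−1)^3 gives n ≈ 21.0. Check: C(19,3) = 969, C(20,3) = 1,140, C(21,3) = 1,330 ✓. So n = 21.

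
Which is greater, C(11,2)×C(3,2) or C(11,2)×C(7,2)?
C(11,2)×C(3,2)=165, C(11,2)×C(7,2)=1,155.
Final answer: C(11,2)×C(7,2)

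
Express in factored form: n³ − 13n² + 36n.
n³ − 13n² + 36n = n(n² − 13n + 36) = n(n − 4)(n − 9).
Final answer: n(n − 4)(n − 9)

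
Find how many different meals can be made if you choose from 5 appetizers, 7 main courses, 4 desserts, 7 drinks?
980

Explanation: By the multiplication principle: 5 × 7 × 4 × 7 = 980.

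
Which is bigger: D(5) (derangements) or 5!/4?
D(5)

D(5) = (5-1)·[D(4) + D(3)] = 4·[9 + 2] = 44; 5!/4 = 120/4 = 30.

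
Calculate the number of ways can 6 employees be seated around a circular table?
120

Solution: Circular arrangements: (6-1)! = 120.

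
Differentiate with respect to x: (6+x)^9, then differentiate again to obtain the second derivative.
First derivative: 9(6+x)^{8}. Second derivative: 9·8·(6+x)^{7} = 72(6+x)^{7}.

Answer: 72(6+x)^7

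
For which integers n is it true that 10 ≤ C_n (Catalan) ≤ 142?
4, 5, 6

Explanation: C_3=5; C_4=14; C_5=42; C_6=132; C_7=429. So valid n = 4, 5, 6.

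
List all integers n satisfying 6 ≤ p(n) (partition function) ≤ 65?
5, 6, 7, 8, 9, 10, 11

Solution: Tabulating p(n) via p(n) = p(n−1) + p(n−2) − p(n−5) − p(n−7) + …: p(4)=5; p(5)=7; p(6)=11; p(7)=15; p(8)=22; p(9)=30; p(10)=42; p(11)=56; p(12)=77. So valid n = 5, 6, 7, 8, 9, 10, 11.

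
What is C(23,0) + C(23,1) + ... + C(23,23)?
8,388,608

Sum of binomial coefficients = 2^23 = 8,388,608.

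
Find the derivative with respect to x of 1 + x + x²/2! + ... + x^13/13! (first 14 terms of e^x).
Differentiating term by term gives the first 13 terms of e^x.

Answer: 1 + x + x²/2! + ... + x^12/12!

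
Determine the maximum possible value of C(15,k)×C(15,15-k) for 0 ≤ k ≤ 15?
C(15,k)·C(15,15-k) = C(15,k)², maximised at the centre k = 7: C(15,7)² = 41,409,225.
Final answer: 41,409,225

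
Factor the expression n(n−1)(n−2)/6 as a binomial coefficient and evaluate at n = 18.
n(n−1)(n−2)/6 = n!/(3!(n−3)!) = C(n,3). At n = 18: C(18,3) = 816.

Answer: C(n,3); C(18,3) = 816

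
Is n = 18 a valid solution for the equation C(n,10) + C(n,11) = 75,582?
Yes
C(18,10) + C(18,11) = 43,758 + 31,824 = 75,582, which equals 75,582.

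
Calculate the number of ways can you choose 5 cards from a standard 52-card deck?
C(52,5) = 2,598,960.

Answer: 2,598,960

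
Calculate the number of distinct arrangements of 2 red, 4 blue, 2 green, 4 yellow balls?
Multinomial: 12!/(2! × 4! × 2! × 4!) = 207,900.

Answer: 207,900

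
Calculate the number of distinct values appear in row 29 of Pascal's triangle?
15

Working:
Row 29 has entries C(29,0)..C(29,29); by symmetry C(29,k)=C(29,29-k), giving 15 distinct values.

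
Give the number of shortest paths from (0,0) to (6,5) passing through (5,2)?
To (5,2): C(7,5)=21. From there: C(4,1)=4. Total: 84.
Final answer: 84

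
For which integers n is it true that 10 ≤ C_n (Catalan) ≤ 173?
C_3=5; C_4=14; C_5=42; C_6=132; C_7=429. So valid n = 4, 5, 6.
Final answer: 4, 5, 6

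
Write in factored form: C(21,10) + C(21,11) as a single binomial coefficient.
C(22,11)

Solution: By Pascal's identity: C(21,10) + C(21,11) = C(22,11) = 705,432.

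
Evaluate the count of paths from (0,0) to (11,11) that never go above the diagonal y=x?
Counted by the Catalan number C_11: C_11 = C(22,11)/(11+1) = 705,432/12 = 58,786.

Answer: 58,786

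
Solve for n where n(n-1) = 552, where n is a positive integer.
n² − n − 552 = 0, so n = (1 ± √(1 + 4·552))/2 = (1 ± √2,209)/2 = (1 ± 47)/2, i.e. n = 24 or n = -23. Taking the positive root, n = 24 (check: 24×23 = 552).

Answer: 24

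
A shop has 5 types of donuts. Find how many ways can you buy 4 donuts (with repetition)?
70

Solution: Stars and bars: C(4+5-1, 4) = C(8, 4) = 70.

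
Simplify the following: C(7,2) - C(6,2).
6

Working:
C(7,2) - C(6,2) = C(6,1) = 6.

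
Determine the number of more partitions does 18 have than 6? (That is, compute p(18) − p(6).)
374

Explanation: Pentagonal recurrence p(n) = p(n−1) + p(n−2) − p(n−5) − p(n−7) + …: p(18) = p(17) + p(16) − p(13) − p(11) + p(6) + p(3) = 297 + 231 − 101 − 56 + 11 + 3 = 385.
p(6) = p(5) + p(4) − p(1) = 7 + 5 − 1 = 11.
Difference = 385 − 11 = 374.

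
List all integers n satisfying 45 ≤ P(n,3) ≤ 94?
P(4,3)=24; P(5,3)=60; P(6,3)=120. So valid n = 5.
Final answer: 5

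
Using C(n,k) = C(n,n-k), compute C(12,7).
C(12,7) = C(12,5) = 792.

Answer: 792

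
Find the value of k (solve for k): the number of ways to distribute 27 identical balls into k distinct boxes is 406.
Stars and bars: the count is C(27+k−1, k−1), increasing in k. k=2: C(28,1) = 28, k=3: C(29,2) = 406 ✓. So k = 3.
Final answer: 3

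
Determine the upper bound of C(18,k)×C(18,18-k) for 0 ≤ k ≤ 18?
2,363,904,400

Solution: C(18,k)·C(18,18-k) = C(18,k)², maximised at the centre k = 9: C(18,9)² = 2,363,904,400.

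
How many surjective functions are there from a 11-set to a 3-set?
171,006

Working:
Onto functions = 3! × S(11,3)
First compute S(11,3) via recurrence:
Using the Stirling recurrence: S(n,k) = k·S(n-1,k) + S(n-1,k-1)
S(11,3) = 3·S(10,3) + S(10,2)
         = 3·9330 + 511
         = 27990 + 511
         = 28,501
Then: 6 × 28501 = 171,006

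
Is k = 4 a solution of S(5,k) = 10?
S(5,4) = 4·S(4,4) + S(4,3) = 4·1 + 6 = 10, which equals 10.

Answer: Yes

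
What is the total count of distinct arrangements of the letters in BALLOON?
Word has 7 letters (B=1, A=1, L=2, O=2, N=1). Arrangements: 7!/Π(k!) = 1,260.

Answer: 1,260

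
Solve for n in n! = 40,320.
8

Reasoning: n! is strictly increasing. 6! = 720, 7! = 5,040, 8! = 40,320 ✓. So n = 8.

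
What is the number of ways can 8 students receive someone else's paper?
14,833
Using D(n) = (n-1)[D(n-1) + D(n-2)]:
D(8) = (8-1) × [D(7) + D(6)]
      = 7 × [1854 + 265]
      = 7 × 2119
      = 14,833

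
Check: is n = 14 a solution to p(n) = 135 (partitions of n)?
Yes

Pentagonal recurrence p(n) = p(n−1) + p(n−2) − p(n−5) − p(n−7) + …: p(14) = p(13) + p(12) − p(9) − p(7) + p(2) = 101 + 77 − 30 − 15 + 2 = 135, which equals 135.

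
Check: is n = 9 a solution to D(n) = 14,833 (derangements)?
No

Working:
D(9) = (9-1)·[D(8) + D(7)] = 8·[14,833 + 1,854] = 133,496, which does not equal 14,833.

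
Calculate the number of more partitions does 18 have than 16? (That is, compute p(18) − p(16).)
154

Explanation: Pentagonal recurrence p(n) = p(n−1) + p(n−2) − p(n−5) − p(n−7) + …: p(18) = p(17) + p(16) − p(13) − p(11) + p(6) + p(3) = 297 + 231 − 101 − 56 + 11 + 3 = 385.
p(16) = p(15) + p(14) − p(11) − p(9) + p(4) + p(1) = 176 + 135 − 56 − 30 + 5 + 1 = 231.
Difference = 385 − 231 = 154.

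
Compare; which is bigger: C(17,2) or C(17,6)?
C(17,6)

Solution: C(17,2)=136, C(17,6)=12,376.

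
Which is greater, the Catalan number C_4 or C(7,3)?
C(7,3)

Reasoning: C_4 = C(8,4)/(4+1) = 70/5 = 14; C(7,3) = 35.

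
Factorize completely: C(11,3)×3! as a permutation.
C(11,3)×3! = [11!/(3!(8)!)]×3! = 11!/(8)! = P(11,3) = 990.
Final answer: P(11,3)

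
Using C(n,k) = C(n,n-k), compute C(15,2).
105
C(15,2) = C(15,13) = 105.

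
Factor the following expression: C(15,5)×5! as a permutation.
C(15,5)×5! = [15!/(5!(10)!)]×5! = 15!/(10)! = P(15,5) = 360,360.

Answer: P(15,5)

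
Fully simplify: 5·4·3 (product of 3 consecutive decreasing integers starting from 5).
60

Working:
This is P(5,3) = 5!/(2)! = 60.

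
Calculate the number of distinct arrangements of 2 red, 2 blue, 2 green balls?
Multinomial: 6!/(2! × 2! × 2!) = 90.
Final answer: 90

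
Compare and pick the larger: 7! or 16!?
16!
7!=5,040, 16!=20,922,789,888,000. 16! > 7!.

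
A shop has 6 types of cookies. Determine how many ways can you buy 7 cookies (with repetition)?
792

Solution: Stars and bars: C(7+6-1, 7) = C(12, 7) = 792.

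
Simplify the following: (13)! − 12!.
5,748,019,200

(13)! − 12! = (13)·12! − 12! = (13−1)·12! = 12·12! = 5,748,019,200.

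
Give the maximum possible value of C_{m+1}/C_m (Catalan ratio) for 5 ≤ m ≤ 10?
7/2

Reasoning: C_{m+1}/C_m = 2(2m+1)/(m+2), which increases with m. Maximum at m = 10: 2·21/12 = 7/2.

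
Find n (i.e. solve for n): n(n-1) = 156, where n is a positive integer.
13

Solution: n² − n − 156 = 0, so n = (1 ± √(1 + 4·156))/2 = (1 ± √625)/2 = (1 ± 25)/2, i.e. n = 13 or n = -12. Taking the positive root, n = 13 (check: 13×12 = 156).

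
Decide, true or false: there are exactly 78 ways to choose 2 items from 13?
C(13,2) = 78.
Final answer: True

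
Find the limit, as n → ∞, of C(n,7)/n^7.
C(n,7) ≈ n^7/7! for large n. Limit = 1/7! = 1/5040.
Final answer: 1/5040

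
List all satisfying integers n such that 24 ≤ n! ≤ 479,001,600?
4, 5, 6, 7, 8, 9, 10, 11, 12

Solution: n! is strictly increasing; 4! = 24 and 12! = 479,001,600, so valid n = 4, 5, 6, 7, 8, 9, 10, 11, 12.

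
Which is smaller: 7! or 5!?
5!

Reasoning: 7!=5,040, 5!=120. 7! > 5!.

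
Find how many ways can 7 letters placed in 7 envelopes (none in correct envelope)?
1,854

Working:
Using D(n) = (n-1)[D(n-1) + D(n-2)]:
D(7) = (7-1) × [D(6) + D(5)]
      = 6 × [265 + 44]
      = 6 × 309
      = 1,854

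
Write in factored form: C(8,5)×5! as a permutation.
C(8,5)×5! = [8!/(5!(3)!)]×5! = 8!/(3)! = P(8,5) = 6,720.

Answer: P(8,5)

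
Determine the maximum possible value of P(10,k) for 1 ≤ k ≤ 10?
P(10,k) increases in k, so maximum at k = 10: 10! = 3,628,800.

Answer: 3,628,800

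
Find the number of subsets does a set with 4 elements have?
16
Each element can be included or excluded: 2^4 = 16.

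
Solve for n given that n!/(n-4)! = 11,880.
12

Reasoning: n!/(n-4)! = n×(n-1)×(n-2)×(n-3), a product of 4 consecutive integers ≈ (n−1.5)^4. 11,880^(1/4) + 1.5 ≈ 11.9; check n = 12: 12×11×10×9 = 11,880 ✓. So n = 12.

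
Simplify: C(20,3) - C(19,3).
171

Explanation: C(20,3) - C(19,3) = C(19,2) = 171.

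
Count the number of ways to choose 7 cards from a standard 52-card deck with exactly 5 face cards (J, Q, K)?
617,760

Working:
12 face cards and 40 non-face cards: C(12,5) × C(40,2) = 792 × 780 = 617,760.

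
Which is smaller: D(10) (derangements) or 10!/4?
10!/4
D(10) = (10-1)·[D(9) + D(8)] = 9·[133,496 + 14,833] = 1,334,961; 10!/4 = 3,628,800/4 = 907,200.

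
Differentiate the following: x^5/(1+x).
(5x^4(1+x) - x^5)/(1+x)²

Working:
Quotient rule: [5x^{4}(1+x) - x^5]/(1+x)².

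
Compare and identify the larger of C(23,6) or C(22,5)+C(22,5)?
C(23,6)

Working:
C(23,6)=100,947; C(22,5)+C(22,5)=26,334+26,334=52,668.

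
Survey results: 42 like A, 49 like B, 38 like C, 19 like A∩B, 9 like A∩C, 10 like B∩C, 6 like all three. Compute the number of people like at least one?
97

Solution: |A∪B∪C| = 42+49+38-19-9-10+6 = 97.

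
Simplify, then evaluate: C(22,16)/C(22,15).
C(n,k+1)/C(n,k) = (n−k)/(k+1). Here (22−15)/(15+1) = 7/16 = 7/16.
Final answer: 7/16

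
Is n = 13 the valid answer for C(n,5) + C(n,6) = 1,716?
No
C(13,5) + C(13,6) = 1,287 + 1,716 = 3,003, which does not equal 1,716.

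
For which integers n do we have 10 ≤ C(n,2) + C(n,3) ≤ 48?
4, 5, 6

C(3,2)+C(3,3)=4; C(4,2)+C(4,3)=10; C(5,2)+C(5,3)=20; C(6,2)+C(6,3)=35; C(7,2)+C(7,3)=56. So valid n = 4, 5, 6.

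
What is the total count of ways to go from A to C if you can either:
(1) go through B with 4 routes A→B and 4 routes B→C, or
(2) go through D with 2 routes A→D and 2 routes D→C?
20

Reasoning: Route via B: 4×4=16. Route via D: 2×2=4. Total: 20.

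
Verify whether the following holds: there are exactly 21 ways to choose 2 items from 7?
True
C(7,2) = 21.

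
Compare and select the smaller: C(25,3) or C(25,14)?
C(25,3)

Solution: C(25,3)=2,300, C(25,14)=4,457,400.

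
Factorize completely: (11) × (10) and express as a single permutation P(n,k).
P(11,2) = 11!/(9)!

Explanation: Product of 2 consecutive descending integers starting at 11: P(11,2) = 11!/9! = 110.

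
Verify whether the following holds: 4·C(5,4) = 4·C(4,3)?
False

Explanation: Absorption identity k·C(n,k) = n·C(n-1,k-1). LHS = 4·5 = 20; RHS = 4·4 = 16.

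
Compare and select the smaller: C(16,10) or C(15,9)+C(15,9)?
C(16,10)

Explanation: C(16,10)=8,008; C(15,9)+C(15,9)=5,005+5,005=10,010.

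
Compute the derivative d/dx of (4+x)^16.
16(4+x)^15

Working:
Using the power rule: d/dx (4+x)^16 = 16(4+x)^{15}.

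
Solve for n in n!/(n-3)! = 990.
11
n!/(n-3)! = n×(n-1)×(n-2), a product of 3 consecutive integers ≈ (n−1)^3. 990^(1/3) + 1 ≈ 11.0; check n = 11: 11×10×9 = 990 ✓. So n = 11.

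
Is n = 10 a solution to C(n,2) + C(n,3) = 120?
No

Working:
C(10,2) + C(10,3) = 45 + 120 = 165, which does not equal 120.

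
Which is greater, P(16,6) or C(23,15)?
P(16,6)

Reasoning: P(16,6)=5,765,760, C(23,15)=490,314.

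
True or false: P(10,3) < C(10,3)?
False

Solution: P(10,3) = 720 and C(10,3) = 120; P(n,r) = r! × C(n,r) so P > C whenever r ≥ 2.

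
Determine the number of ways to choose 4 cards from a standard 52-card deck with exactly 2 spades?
57,798

Reasoning: 13 spades and 39 non-spades: C(13,2) × C(39,2) = 78 × 741 = 57,798.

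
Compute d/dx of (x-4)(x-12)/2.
d/dx[(x-4)(x-12)] = (x-12) + (x-4) = 2x - 16. Dividing by 2 gives (2x - 16)/2.
Final answer: (2x - 16)/2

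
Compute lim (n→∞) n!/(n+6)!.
0
n!/(n+6)! = 1/[(n+1)(n+2)···(n+6)] → 0 as n → ∞.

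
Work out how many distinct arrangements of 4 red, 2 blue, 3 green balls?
1,260

Multinomial: 9!/(4! × 2! × 3!) = 1,260.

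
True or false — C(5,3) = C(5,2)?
True

Explanation: Symmetry C(n,k) = C(n,n-k): C(5,3) = 10 and C(5,2) = 10. Both sides agree, so the statement holds.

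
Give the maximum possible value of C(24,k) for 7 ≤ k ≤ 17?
C(24,k) is maximised at the centre of the row: C(24,12) = 2,704,156.

Answer: 2,704,156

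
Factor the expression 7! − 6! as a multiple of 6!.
7! − 6! = 7·6! − 6! = (7 − 1)·6! = 6 × 6! = 4,320.

Answer: 6 × 6! = 4,320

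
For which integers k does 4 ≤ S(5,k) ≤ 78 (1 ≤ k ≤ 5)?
S(5,1)=1; S(5,2)=15; S(5,3)=25; S(5,4)=10; S(5,5)=1. So valid k = 2, 3, 4.
Final answer: 2, 3, 4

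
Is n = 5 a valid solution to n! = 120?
Yes
5! = 5·4! = 5·24 = 120, which equals 120.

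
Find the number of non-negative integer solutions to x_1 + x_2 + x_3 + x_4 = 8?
C(8+4-1, 4-1) = 165.
Final answer: 165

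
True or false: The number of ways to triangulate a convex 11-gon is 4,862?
Triangulations of a convex 11-gon are counted by the Catalan number C_9: C_9 = C(18,9)/(9+1) = 48,620/10 = 4,862.
Final answer: True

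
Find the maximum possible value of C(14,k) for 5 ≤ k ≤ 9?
3,432

Working:
C(14,k) is maximised at the centre of the row: C(14,7) = 3,432.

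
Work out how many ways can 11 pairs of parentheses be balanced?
58,786

Solution: Using the Catalan number formula: C_n = C(2n, n) / (n+1)
C_11 = C(22, 11) / (11+1)
     = 705432 / 12
     = 58,786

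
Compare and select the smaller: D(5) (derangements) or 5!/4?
5!/4

Reasoning: D(5) = (5-1)·[D(4) + D(3)] = 4·[9 + 2] = 44; 5!/4 = 120/4 = 30.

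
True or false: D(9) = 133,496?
Derangements of 9 elements: D(9) = (9-1)·[D(8) + D(7)] = 8·[14,833 + 1,854] = 133,496.
Final answer: True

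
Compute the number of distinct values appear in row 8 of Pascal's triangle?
5
Row 8 has entries C(8,0)..C(8,8); by symmetry C(8,k)=C(8,8-k), giving 5 distinct values.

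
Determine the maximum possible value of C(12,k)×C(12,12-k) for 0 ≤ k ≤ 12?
853,776

Solution: C(12,k)·C(12,12-k) = C(12,k)², maximised at the centre k = 6: C(12,6)² = 853,776.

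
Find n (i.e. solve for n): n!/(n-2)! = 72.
9

Working:
n!/(n-2)! = n×(n-1), a product of 2 consecutive integers ≈ (n−0.5)^2. 72^(1/2) + 0.5 ≈ 9.0; check n = 9: 9×8 = 72 ✓. So n = 9.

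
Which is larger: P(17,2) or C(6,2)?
P(17,2)
P(17,2)=272, C(6,2)=15.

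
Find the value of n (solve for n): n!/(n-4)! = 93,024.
n!/(n-4)! = n×(n-1)×(n-2)×(n-3), a product of 4 consecutive integers ≈ (n−1.5)^4. 93,024^(1/4) + 1.5 ≈ 19.0; check n = 19: 19×18×17×16 = 93,024 ✓. So n = 19.
Final answer: 19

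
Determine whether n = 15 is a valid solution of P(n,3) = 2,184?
No

Working:
P(15,3) = 15·14·13 = 2,730, which does not equal 2,184.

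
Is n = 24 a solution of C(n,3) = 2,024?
C(24,3) = 24·23·22/3! = 12,144/6 = 2,024, which equals 2,024.

Answer: Yes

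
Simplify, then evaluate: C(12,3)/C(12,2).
10/3

Explanation: C(n,k+1)/C(n,k) = (n−k)/(k+1). Here (12−2)/(2+1) = 10/3 = 10/3.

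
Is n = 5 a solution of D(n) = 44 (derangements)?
Yes

Reasoning: D(5) = (5-1)·[D(4) + D(3)] = 4·[9 + 2] = 44, which equals 44.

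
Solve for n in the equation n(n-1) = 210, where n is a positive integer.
n² − n − 210 = 0, so n = (1 ± √(1 + 4·210))/2 = (1 ± √841)/2 = (1 ± 29)/2, i.e. n = 15 or n = -14. Taking the positive root, n = 15 (check: 15×14 = 210).
Final answer: 15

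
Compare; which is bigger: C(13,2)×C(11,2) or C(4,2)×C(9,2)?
C(13,2)×C(11,2)

Explanation: C(13,2)×C(11,2)=4,290, C(4,2)×C(9,2)=216.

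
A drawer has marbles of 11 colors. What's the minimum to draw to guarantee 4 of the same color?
34

Solution: Worst case: 3 of each = 33. One more: 34.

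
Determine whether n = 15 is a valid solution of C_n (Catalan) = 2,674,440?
No

Working:
C_15 = C(30,15)/(15+1) = 155,117,520/16 = 9,694,845, which does not equal 2,674,440.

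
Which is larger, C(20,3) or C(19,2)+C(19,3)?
Equal

By Pascal's identity: C(20,3) = C(19,2)+C(19,3) = 1,140. Equal.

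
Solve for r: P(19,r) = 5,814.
P(19,r) = 19·18·…·(19−r+1), a product of r factors. Multiplying down from 19: 19 = 19; 19·18 = 342; 19·18·17 = 5,814 ✓ (3 factors). So r = 3.
Final answer: 3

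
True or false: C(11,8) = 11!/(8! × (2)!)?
False

Explanation: The correct denominator is 8!×3!, giving C(11,8) = 165; the stated RHS is 11!/(8!×2!) = 495 ≠ 165, so the statement does not hold.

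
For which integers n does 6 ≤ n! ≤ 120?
3, 4, 5

Reasoning: n! is strictly increasing; 3! = 6 and 5! = 120, so valid n = 3, 4, 5.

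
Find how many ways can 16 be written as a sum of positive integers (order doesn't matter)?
Pentagonal recurrence p(n) = p(n−1) + p(n−2) − p(n−5) − p(n−7) + …: p(16) = p(15) + p(14) − p(11) − p(9) + p(4) + p(1) = 176 + 135 − 56 − 30 + 5 + 1 = 231.

Answer: 231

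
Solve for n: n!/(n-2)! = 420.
21
n!/(n-2)! = n×(n-1), a product of 2 consecutive integers ≈ (n−0.5)^2. 420^(1/2) + 0.5 ≈ 21.0; check n = 21: 21×20 = 420 ✓. So n = 21.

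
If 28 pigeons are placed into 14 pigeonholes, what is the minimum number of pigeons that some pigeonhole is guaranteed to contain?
2

Working:
Pigeonhole: ⌈28/14⌉ = 2.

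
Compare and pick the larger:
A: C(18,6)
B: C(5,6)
A

Reasoning: A=C(18,6)=18,564, B=C(5,6)=0.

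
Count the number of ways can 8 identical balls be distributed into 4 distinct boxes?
165

Explanation: C(8+4-1, 4-1) = C(11, 3) = 165.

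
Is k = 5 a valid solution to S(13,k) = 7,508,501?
Yes

Reasoning: S(13,5) = 5·S(12,5) + S(12,4) = 5·1,379,400 + 611,501 = 7,508,501, which equals 7,508,501.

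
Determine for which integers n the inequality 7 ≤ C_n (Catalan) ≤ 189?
4, 5, 6
C_3=5; C_4=14; C_5=42; C_6=132; C_7=429. So valid n = 4, 5, 6.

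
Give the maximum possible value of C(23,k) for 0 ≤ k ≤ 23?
1,352,078

Explanation: Maximum at k = 11 or k = 12: C(23,11) = 1,352,078.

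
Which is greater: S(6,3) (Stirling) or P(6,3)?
P(6,3)
S(6,3) = 3·S(5,3) + S(5,2) = 3·25 + 15 = 90; P(6,3) = 120.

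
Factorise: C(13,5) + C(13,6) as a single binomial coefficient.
C(14,6)

Explanation: By Pascal's identity: C(13,5) + C(13,6) = C(14,6) = 3,003.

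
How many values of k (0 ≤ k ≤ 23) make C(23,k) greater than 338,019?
8

Reasoning: Row 23 is unimodal and symmetric about k=23/2. C(23,7)=245,157 ≤ 338,019; C(23,8)=490,314 > 338,019; by symmetry C(23,k) > 338,019 for k = 8..15. That's 15 - 8 + 1 = 8 values.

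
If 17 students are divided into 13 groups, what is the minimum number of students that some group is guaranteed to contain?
2

Working:
Pigeonhole: ⌈17/13⌉ = 2.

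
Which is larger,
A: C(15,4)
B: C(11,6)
A

Working:
A=C(15,4)=1,365, B=C(11,6)=462.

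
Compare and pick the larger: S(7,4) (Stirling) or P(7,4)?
P(7,4)

Working:
S(7,4) = 4·S(6,4) + S(6,3) = 4·65 + 90 = 350; P(7,4) = 840.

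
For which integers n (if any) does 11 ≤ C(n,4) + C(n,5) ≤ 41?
C(5,4)+C(5,5)=6; C(6,4)+C(6,5)=21; C(7,4)+C(7,5)=56. So valid n = 6.
Final answer: 6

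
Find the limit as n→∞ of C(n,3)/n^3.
C(n,3) ≈ n^3/3! for large n. Limit = 1/3! = 1/6.

Answer: 1/6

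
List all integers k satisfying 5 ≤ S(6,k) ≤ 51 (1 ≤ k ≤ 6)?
S(6,1)=1; S(6,2)=31; S(6,3)=90; S(6,4)=65; S(6,5)=15; S(6,6)=1. So valid k = 2, 5.
Final answer: 2, 5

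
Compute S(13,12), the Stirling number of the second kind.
78

Using the Stirling recurrence: S(n,k) = k·S(n-1,k) + S(n-1,k-1)
S(13,12) = 12·S(12,12) + S(12,11)
         = 12·1 + 66
         = 12 + 66
         = 78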